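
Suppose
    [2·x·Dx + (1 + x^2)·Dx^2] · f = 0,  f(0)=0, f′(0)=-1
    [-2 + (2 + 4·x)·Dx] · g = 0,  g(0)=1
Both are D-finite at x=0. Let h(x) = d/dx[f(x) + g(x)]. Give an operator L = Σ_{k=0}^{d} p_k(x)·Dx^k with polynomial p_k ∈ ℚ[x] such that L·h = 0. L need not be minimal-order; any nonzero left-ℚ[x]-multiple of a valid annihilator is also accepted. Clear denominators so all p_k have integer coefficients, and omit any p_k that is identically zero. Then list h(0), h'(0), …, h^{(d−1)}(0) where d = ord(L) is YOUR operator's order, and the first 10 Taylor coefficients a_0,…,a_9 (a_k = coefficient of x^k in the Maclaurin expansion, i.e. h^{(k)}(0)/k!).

f: a_k = 0, -1, 0, 1/3, 0, -1/5, 0, 1/7, 0, -1/9, …
g: a_k = 1, 1, -1/2, 1/2, -5/8, 7/8, -21/16, 33/16, -429/128, 715/128, …
h₀=f+g: left-lcm gives L₀, ord ≤ 3.
Derive L from L₀ (diff closure).
L = (-4 - 20·x + 12·x^2 + 12·x^3) + (-10 - 16·x - 16·x^2 + 48·x^3 + 42·x^4)·Dx + (-2 + 12·x^2 + 12·x^3 + 14·x^4 + 12·x^5)·Dx^2  (order 2).
h: a_k = 0, -1, 5/2, -5/2, 27/8, -63/8, 247/16, -429/16, 6307/128, -12155/128, …
ICs: h(0) = 0, h′(0) = -1.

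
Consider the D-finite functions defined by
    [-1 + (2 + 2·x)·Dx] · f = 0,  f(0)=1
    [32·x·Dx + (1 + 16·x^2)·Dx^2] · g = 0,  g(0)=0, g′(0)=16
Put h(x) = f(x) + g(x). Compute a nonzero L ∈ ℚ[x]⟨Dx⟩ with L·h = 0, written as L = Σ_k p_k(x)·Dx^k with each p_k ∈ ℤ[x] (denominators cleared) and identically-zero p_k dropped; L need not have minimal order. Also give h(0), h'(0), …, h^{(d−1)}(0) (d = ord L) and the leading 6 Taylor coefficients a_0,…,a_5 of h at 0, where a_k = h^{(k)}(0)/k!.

L = (-64 - 160·x + 3072·x^2 + 1536·x^3)·Dx + (-131 - 256·x + 5920·x^2 + 12288·x^3 + 5376·x^4)·Dx^2 + (-2 + 126·x + 192·x^2 + 2112·x^3 + 3584·x^4 + 1536·x^5)·Dx^3  (order 3).
h: a_k = 1, 33/2, -1/8, -4093/48, -5/128, 1048611/1280, …
ICs: h(0) = 1, h′(0) = 33/2, h′′(0) = -1/4.

f: a_k = 1, 1/2, -1/8, 1/16, -5/128, 7/256, …
g: a_k = 0, 16, 0, -256/3, 0, 4096/5, …
Weyl lclm of L_f,L_g ⇒ L₀ (ord ≤ 3).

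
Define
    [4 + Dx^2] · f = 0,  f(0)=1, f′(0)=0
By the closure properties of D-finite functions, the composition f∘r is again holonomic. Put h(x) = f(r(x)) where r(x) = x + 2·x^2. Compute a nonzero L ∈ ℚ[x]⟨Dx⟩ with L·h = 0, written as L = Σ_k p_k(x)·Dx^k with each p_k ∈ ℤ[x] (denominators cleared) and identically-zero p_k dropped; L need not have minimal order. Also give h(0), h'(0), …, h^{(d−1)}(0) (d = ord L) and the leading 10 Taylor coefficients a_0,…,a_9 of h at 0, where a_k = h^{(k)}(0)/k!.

f: a_k = 1, 0, -2, 0, 2/3, 0, -4/45, 0, 2/315, 0, …
h₀=f(r): pull back L_f along r ⇒ L₀.
L = (4 + 48·x + 192·x^2 + 256·x^3) - 4·Dx + (1 + 4·x)·Dx^2  (order 2).
h: a_k = 1, 0, -2, -8, -22/3, 16/3, 716/45, 304/15, 1682/315, -4448/315, …
ICs: h(0) = 1, h′(0) = 0.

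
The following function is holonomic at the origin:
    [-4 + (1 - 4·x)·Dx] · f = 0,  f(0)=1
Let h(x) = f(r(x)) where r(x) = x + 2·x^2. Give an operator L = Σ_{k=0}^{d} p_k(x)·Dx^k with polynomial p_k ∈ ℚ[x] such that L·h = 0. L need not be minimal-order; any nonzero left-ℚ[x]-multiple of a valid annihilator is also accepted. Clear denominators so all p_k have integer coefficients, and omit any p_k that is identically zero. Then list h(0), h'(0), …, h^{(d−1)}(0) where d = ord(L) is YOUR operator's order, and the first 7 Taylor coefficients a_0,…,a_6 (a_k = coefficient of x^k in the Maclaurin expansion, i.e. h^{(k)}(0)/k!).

L = (4 + 16·x) + (-1 + 4·x + 8·x^2)·Dx  (order 1).
h: a_k = 1, 4, 24, 128, 704, 3840, 20992, …
ICs: h(0) = 1.

f: a_k = 1, 4, 16, 64, 256, 1024, 4096, …
Change of var in L_f (x↦r) gives L₀.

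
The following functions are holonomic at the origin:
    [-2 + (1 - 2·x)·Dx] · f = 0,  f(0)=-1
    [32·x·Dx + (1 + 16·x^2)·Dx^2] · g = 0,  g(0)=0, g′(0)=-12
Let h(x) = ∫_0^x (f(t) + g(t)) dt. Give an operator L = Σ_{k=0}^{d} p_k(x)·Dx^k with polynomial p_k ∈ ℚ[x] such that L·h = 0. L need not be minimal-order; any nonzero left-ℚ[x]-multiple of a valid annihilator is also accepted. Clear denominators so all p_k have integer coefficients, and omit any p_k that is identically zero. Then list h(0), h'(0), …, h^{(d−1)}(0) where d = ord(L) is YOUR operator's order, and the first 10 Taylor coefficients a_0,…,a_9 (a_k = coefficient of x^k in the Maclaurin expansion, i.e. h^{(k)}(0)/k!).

L = (-32 + 256·x + 1536·x^2)·Dx^2 + (14 - 32·x - 160·x^2 + 1536·x^3)·Dx^3 + (-1 - 6·x - 96·x^3 + 256·x^4)·Dx^4  (order 4).
h: a_k = 0, -1, -7, -4/3, 14, -16/5, -1616/15, -64/7, 6032/7, -256/9, …
ICs: h(0) = 0, h′(0) = -1, h′′(0) = -14, h′′′(0) = -8.

f: a_k = -1, -2, -4, -8, -16, -32, -64, -128, -256, -512, …
g: a_k = 0, -12, 0, 64, 0, -3072/5, 0, 49152/7, 0, -262144/3, …
Weyl lclm of L_f,L_g ⇒ L₀ (ord ≤ 3).
h=∫₀ˣh₀: take L = L₀·Dx.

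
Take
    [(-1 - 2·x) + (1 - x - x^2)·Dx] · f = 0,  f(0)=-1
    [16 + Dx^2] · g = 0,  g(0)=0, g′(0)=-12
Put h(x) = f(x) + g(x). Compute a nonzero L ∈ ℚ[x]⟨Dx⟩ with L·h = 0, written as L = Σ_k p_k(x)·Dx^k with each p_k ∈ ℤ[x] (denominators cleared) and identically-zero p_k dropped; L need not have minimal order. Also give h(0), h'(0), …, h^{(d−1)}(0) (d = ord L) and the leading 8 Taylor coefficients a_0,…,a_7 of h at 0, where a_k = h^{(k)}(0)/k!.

L = (272 + 384·x - 352·x^2 + 192·x^3 + 640·x^4 + 256·x^5) + (-160 + 368·x + 32·x^2 - 544·x^3 + 48·x^4 + 384·x^5 + 128·x^6)·Dx + (17 + 24·x - 22·x^2 + 12·x^3 + 40·x^4 + 16·x^5)·Dx^2 + (-10 + 23·x + 2·x^2 - 34·x^3 + 3·x^4 + 24·x^5 + 8·x^6)·Dx^3  (order 3).
h: a_k = -1, -13, -2, 29, -5, -168/5, -13, -1181/105, …
ICs: h(0) = -1, h′(0) = -13, h′′(0) = -4.

f: a_k = -1, -1, -2, -3, -5, -8, -13, -21, …
g: a_k = 0, -12, 0, 32, 0, -128/5, 0, 1024/105, …
Weyl lclm of L_f,L_g ⇒ L₀ (ord ≤ 3).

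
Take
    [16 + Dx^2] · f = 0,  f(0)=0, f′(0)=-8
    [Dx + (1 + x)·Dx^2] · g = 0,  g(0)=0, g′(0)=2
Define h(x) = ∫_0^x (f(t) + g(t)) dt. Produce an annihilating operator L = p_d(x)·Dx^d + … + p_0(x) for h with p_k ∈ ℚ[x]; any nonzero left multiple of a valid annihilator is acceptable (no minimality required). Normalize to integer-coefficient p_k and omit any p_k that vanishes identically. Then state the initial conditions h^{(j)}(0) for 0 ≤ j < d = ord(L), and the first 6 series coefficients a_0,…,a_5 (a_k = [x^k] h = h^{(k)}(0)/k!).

f: a_k = 0, -8, 0, 64/3, 0, -256/15, …
g: a_k = 0, 2, -1, 2/3, -1/2, 2/5, …
Weyl lclm of L_f,L_g ⇒ L₀ (ord ≤ 4).
h=∫h₀ ⇒ L = L₀·Dx.
L = (176 + 256·x + 128·x^2)·Dx^2 + (144 + 400·x + 384·x^2 + 128·x^3)·Dx^3 + (11 + 16·x + 8·x^2)·Dx^4 + (9 + 25·x + 24·x^2 + 8·x^3)·Dx^5  (order 5).
h: a_k = 0, 0, -3, -1/3, 11/2, -1/10, …
ICs: h(0) = 0, h′(0) = 0, h′′(0) = -6, h′′′(0) = -2, h′′′′(0) = 132.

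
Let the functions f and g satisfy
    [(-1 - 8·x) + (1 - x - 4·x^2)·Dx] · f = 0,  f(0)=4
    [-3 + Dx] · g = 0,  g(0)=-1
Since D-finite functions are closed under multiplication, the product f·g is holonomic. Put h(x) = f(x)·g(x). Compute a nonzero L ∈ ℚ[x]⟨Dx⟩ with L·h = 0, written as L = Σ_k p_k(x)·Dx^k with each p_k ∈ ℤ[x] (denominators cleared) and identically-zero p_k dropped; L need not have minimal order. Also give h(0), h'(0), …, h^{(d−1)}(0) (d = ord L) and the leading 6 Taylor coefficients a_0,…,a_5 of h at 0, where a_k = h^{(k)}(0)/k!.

L = (4 + 5·x - 12·x^2) + (-1 + x + 4·x^2)·Dx  (order 1).
h: a_k = -4, -16, -50, -132, -691/2, -4408/5, …
ICs: h(0) = -4.

f: a_k = 4, 4, 20, 36, 116, 260, …
g: a_k = -1, -3, -9/2, -9/2, -27/8, -81/40, …
f·g: L₀ = L_f ⊗_s L_g, ord ≤ 1·1.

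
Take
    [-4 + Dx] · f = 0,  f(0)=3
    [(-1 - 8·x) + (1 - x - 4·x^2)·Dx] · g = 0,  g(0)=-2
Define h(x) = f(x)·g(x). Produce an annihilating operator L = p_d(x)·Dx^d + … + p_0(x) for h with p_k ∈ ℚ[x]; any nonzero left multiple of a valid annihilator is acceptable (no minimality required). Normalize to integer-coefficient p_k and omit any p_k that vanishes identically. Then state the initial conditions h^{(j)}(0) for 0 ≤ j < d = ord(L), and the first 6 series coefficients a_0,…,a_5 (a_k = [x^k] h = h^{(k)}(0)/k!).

L = (5 + 4·x - 16·x^2) + (-1 + x + 4·x^2)·Dx  (order 1).
h: a_k = -6, -30, -102, -286, -758, -9766/5, …
ICs: h(0) = -6.

f: a_k = 3, 12, 24, 32, 32, 128/5, …
g: a_k = -2, -2, -10, -18, -58, -130, …
h₀=f·g: eliminate ⇒ L₀, order ≤ 1·1.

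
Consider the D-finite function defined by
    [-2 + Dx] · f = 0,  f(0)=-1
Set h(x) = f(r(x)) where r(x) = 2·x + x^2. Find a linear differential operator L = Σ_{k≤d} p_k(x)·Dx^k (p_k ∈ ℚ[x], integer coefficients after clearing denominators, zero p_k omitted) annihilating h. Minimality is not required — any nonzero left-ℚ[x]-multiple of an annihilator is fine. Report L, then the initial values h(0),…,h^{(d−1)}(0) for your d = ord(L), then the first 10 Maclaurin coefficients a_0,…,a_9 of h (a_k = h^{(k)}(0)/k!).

L = (-4 - 4·x) + Dx  (order 1).
h: a_k = -1, -4, -10, -56/3, -86/3, -568/15, -1996/45, -2960/63, -14386/315, -116744/2835, …
ICs: h(0) = -1.

f: a_k = -1, -2, -2, -4/3, -2/3, -4/15, -4/45, -8/315, -2/315, -4/2835, …
Substitute x→r, Dx→(1/r')Dx; clear ⇒ L₀.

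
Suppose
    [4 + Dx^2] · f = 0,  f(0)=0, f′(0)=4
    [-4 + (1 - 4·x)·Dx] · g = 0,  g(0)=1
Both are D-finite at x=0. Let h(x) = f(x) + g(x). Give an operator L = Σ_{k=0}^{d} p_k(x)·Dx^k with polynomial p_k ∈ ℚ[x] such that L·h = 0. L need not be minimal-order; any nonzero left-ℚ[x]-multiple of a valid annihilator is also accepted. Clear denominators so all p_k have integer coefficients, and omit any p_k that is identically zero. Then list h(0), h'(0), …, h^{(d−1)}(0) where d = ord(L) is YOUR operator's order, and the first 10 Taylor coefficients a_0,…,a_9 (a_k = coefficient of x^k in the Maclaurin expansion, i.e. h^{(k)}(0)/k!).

L = (-400 + 128·x - 256·x^2) + (36 - 176·x + 192·x^2 - 256·x^3)·Dx + (-100 + 32·x - 64·x^2)·Dx^2 + (9 - 44·x + 48·x^2 - 64·x^3)·Dx^3  (order 3).
h: a_k = 1, 8, 16, 184/3, 256, 15368/15, 4096, 5160944/315, 65536, 743178248/2835, …
ICs: h(0) = 1, h′(0) = 8, h′′(0) = 32.

f: a_k = 0, 4, 0, -8/3, 0, 8/15, 0, -16/315, 0, 8/2835, …
g: a_k = 1, 4, 16, 64, 256, 1024, 4096, 16384, 65536, 262144, …
Sum ⇒ L₀ = lclm(L_f,L_g) in ℚ(x)⟨Dx⟩.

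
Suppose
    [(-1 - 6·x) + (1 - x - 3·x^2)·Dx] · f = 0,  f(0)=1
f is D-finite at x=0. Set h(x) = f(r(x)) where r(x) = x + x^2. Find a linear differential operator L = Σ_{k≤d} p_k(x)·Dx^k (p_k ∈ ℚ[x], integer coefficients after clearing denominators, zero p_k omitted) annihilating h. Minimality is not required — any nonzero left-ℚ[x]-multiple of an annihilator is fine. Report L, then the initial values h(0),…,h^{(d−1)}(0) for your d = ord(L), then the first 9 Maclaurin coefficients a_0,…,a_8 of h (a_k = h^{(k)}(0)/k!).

f: a_k = 1, 1, 4, 7, 19, 40, 97, 217, 508, …
Change of var in L_f (x↦r) gives L₀.
L = (1 + 8·x + 18·x^2 + 12·x^3) + (-1 + x + 4·x^2 + 6·x^3 + 3·x^4)·Dx  (order 1).
h: a_k = 1, 1, 5, 15, 44, 137, 418, 1275, 3901, …
ICs: h(0) = 1.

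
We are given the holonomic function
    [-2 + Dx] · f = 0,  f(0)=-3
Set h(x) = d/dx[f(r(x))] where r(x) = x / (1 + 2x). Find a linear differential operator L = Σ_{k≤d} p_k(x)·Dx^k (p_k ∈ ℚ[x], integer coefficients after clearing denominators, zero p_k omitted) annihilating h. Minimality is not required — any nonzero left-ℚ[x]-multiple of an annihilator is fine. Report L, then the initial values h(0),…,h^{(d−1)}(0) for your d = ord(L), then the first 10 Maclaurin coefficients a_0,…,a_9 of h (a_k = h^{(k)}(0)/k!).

L = (-2 - 8·x) + (-1 - 4·x - 4·x^2)·Dx  (order 1).
h: a_k = -6, 12, -12, -8, 76, -1208/5, 8728/15, -125456/105, 226076/105, -3170168/945, …
ICs: h(0) = -6.

f: a_k = -3, -6, -6, -4, -2, -4/5, -4/15, -8/105, -2/105, -4/945, …
L₀ from L_f via x↦r, Dx↦r'^{-1}Dx.
h=h₀': d/dx-closure on L₀ ⇒ L.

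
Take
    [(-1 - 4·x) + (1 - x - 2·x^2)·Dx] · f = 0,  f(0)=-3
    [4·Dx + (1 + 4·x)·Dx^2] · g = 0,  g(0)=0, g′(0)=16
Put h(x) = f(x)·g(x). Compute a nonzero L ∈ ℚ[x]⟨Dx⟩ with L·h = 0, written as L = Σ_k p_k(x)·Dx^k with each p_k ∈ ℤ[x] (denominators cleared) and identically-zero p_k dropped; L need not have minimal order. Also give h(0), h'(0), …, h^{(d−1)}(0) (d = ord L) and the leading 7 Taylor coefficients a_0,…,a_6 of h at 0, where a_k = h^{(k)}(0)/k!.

f: a_k = -3, -3, -9, -15, -33, -63, -129, …
g: a_k = 0, 16, -32, 256/3, -256, 4096/5, -8192/3, …
Product ⇒ symmetric product L₀, ord ≤ 2.
L = (8 + 32·x) + (-2 + 20·x + 40·x^2)·Dx + (-1 - 3·x + 6·x^2 + 8·x^3)·Dx^2  (order 2).
h: a_k = 0, -48, 48, -304, 560, -12528/5, 34032/5, …
ICs: h(0) = 0, h′(0) = -48.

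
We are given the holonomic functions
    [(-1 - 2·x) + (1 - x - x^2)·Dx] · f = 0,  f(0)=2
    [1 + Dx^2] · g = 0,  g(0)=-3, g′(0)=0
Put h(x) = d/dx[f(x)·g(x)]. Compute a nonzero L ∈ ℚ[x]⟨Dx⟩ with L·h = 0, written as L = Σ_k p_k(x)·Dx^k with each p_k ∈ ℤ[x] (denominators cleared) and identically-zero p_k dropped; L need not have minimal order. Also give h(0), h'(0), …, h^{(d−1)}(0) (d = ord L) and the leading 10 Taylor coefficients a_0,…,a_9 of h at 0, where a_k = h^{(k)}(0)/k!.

f: a_k = 2, 2, 4, 6, 10, 16, 26, 42, 68, 110, …
g: a_k = -3, 0, 3/2, 0, -1/8, 0, 1/240, 0, -1/13440, 0, …
Product ⇒ symmetric product L₀, ord ≤ 2.
Derive L from L₀ (diff closure).
L = (3 - 2·x - x^2 + 2·x^3 + x^4) + (4 + 10·x + 6·x^2 + 4·x^3)·Dx + (-1 + x^2 + 2·x^3 + x^4)·Dx^2  (order 2).
h: a_k = -6, -18, -45, -97, -785/4, -7619/20, -86303/120, -372363/280, -5422539/2240, -263214179/60480, …
ICs: h(0) = -6, h′(0) = -18.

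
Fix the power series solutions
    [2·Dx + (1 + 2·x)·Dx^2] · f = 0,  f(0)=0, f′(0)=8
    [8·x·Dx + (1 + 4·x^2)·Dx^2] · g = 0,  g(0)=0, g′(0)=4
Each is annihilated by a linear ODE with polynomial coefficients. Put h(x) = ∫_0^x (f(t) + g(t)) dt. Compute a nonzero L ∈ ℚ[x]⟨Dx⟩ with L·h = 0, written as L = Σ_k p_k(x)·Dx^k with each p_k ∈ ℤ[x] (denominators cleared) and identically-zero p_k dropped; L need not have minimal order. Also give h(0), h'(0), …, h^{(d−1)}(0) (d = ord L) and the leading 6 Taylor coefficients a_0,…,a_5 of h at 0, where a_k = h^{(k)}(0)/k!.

f: a_k = 0, 8, -8, 32/3, -16, 128/5, …
g: a_k = 0, 4, 0, -16/3, 0, 64/5, …
f+g: L₀ = lclm(L_f,L_g), ord ≤ 2+2.
∫: right-multiply L₀ by Dx.
L = (-8 - 48·x + 96·x^2 + 64·x^3)·Dx^2 + (-8 - 16·x + 192·x^3 + 128·x^4)·Dx^3 + (-1 + 2·x + 8·x^2 + 16·x^3 + 48·x^4 + 32·x^5)·Dx^4  (order 4).
h: a_k = 0, 0, 6, -8/3, 4/3, -16/5, …
ICs: h(0) = 0, h′(0) = 0, h′′(0) = 12, h′′′(0) = -16.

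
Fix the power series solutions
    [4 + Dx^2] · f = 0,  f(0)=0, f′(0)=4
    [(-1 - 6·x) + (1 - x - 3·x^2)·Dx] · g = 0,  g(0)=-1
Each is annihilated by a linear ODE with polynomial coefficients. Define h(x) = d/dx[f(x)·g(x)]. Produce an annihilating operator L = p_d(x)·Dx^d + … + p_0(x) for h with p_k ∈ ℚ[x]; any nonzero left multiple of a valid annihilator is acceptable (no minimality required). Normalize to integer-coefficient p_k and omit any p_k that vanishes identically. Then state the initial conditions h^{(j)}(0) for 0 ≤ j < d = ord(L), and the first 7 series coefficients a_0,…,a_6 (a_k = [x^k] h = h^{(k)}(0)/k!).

L = (10 - 16·x - 40·x^2 + 48·x^3 + 72·x^4) + (5 + 34·x + 36·x^2 + 72·x^3)·Dx + (-1 - x - x^2 + 12·x^3 + 18·x^4)·Dx^2  (order 2).
h: a_k = -4, -8, -40, -304/3, -988/3, -4256/5, -106916/45, …
ICs: h(0) = -4, h′(0) = -8.

f: a_k = 0, 4, 0, -8/3, 0, 8/15, 0, …
g: a_k = -1, -1, -4, -7, -19, -40, -97, …
L₀ := L_f ⊗_s L_g (sym. prod.), ord ≤ 2.
h₀' ⇒ L via d/dx closure of L₀.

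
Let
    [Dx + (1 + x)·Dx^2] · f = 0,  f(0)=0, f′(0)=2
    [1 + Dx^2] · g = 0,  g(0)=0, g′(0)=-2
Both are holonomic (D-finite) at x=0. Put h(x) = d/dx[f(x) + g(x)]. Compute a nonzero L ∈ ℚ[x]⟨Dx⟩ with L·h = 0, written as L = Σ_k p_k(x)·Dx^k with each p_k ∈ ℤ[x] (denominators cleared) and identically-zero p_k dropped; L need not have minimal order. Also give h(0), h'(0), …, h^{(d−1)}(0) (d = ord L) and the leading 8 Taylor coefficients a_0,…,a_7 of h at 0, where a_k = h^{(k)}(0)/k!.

f: a_k = 0, 2, -1, 2/3, -1/2, 2/5, -1/3, 2/7, …
g: a_k = 0, -2, 0, 1/3, 0, -1/60, 0, 1/2520, …
Sum ⇒ L₀ = lclm(L_f,L_g) in ℚ(x)⟨Dx⟩.
Derive L from L₀ (diff closure).
L = (7 + 2·x + x^2) + (3 + 5·x + 3·x^2 + x^3)·Dx + (7 + 2·x + x^2)·Dx^2 + (3 + 5·x + 3·x^2 + x^3)·Dx^3  (order 3).
h: a_k = 0, -2, 3, -2, 23/12, -2, 721/360, -2, …
ICs: h(0) = 0, h′(0) = -2, h′′(0) = 6.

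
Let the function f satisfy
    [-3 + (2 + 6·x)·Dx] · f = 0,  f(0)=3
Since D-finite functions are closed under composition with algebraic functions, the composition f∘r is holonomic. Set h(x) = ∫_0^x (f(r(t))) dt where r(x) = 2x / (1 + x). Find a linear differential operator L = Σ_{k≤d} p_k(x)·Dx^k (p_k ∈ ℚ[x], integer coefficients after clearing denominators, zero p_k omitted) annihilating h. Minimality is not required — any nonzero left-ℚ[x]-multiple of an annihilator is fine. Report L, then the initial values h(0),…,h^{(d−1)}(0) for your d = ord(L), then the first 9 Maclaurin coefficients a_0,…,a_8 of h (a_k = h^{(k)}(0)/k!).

f: a_k = 3, 9/2, -27/8, 81/16, -1215/128, 5103/256, -45927/1024, 216513/2048, -8444007/32768, …
f∘r: x↦r, Dx↦Dx/r' in L_f ⇒ L₀.
h=∫₀ˣh₀: take L = L₀·Dx.
L = -3·Dx + (1 + 8·x + 7·x^2)·Dx^2  (order 2).
h: a_k = 0, 3, 9/2, -15/2, 153/8, -2583/40, 4137/16, -18423/16, 704925/128, …
ICs: h(0) = 0, h′(0) = 3.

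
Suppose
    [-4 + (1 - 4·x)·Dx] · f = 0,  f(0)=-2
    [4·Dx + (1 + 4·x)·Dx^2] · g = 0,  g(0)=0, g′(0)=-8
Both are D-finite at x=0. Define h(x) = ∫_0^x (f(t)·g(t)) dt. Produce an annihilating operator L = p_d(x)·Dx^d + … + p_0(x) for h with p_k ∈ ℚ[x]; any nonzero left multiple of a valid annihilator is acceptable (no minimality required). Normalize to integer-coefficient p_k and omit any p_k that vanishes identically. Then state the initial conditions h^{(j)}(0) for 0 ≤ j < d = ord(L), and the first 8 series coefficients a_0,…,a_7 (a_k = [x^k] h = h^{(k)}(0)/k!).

L = 16·Dx + (4 + 48·x)·Dx^2 + (-1 + 16·x^2)·Dx^3  (order 3).
h: a_k = 0, 0, 8, 32/3, 160/3, 1792/15, 24064/45, 151552/105, …
ICs: h(0) = 0, h′(0) = 0, h′′(0) = 16.

f: a_k = -2, -8, -32, -128, -512, -2048, -8192, -32768, …
g: a_k = 0, -8, 16, -128/3, 128, -2048/5, 4096/3, -32768/7, …
h₀=f·g: eliminate ⇒ L₀, order ≤ 1·2.
∫: right-multiply L₀ by Dx.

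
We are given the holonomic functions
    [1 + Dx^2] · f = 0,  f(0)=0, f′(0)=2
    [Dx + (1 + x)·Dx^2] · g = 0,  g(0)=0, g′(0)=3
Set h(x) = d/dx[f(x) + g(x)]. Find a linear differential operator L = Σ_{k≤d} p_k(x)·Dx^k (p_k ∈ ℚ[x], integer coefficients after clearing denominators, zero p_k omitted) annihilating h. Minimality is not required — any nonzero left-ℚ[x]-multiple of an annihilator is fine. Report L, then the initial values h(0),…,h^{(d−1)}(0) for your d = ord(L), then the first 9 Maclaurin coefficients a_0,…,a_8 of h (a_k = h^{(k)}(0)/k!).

L = (7 + 2·x + x^2) + (3 + 5·x + 3·x^2 + x^3)·Dx + (7 + 2·x + x^2)·Dx^2 + (3 + 5·x + 3·x^2 + x^3)·Dx^3  (order 3).
h: a_k = 5, -3, 2, -3, 37/12, -3, 1079/360, -3, 60481/20160, …
ICs: h(0) = 5, h′(0) = -3, h′′(0) = 4.

f: a_k = 0, 2, 0, -1/3, 0, 1/60, 0, -1/2520, 0, …
g: a_k = 0, 3, -3/2, 1, -3/4, 3/5, -1/2, 3/7, -3/8, …
L₀ := lclm(L_f,L_g); ord L₀ ≤ 2+2.
Differentiate: ansatz ord ≤ ord L₀ ⇒ L.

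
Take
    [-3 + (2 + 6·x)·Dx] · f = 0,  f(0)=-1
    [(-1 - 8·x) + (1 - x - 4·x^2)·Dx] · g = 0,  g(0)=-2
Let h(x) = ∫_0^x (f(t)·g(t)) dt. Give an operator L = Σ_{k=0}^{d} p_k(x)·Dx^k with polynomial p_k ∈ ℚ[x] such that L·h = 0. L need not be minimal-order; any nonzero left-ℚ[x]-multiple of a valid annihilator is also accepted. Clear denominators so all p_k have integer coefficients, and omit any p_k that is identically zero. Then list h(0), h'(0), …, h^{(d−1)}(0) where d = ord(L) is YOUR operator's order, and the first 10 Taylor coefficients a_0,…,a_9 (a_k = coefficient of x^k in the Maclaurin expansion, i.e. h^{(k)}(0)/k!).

L = (5 + 19·x + 36·x^2)·Dx + (-2 - 4·x + 14·x^2 + 24·x^3)·Dx^2  (order 2).
h: a_k = 0, 2, 5/2, 43/12, 273/32, 4531/320, 28235/768, 242623/3584, 1460937/8192, 51616067/147456, …
ICs: h(0) = 0, h′(0) = 2.

f: a_k = -1, -3/2, 9/8, -27/16, 405/128, -1701/256, 15309/1024, -72171/2048, 2814669/32768, -14073345/65536, …
g: a_k = -2, -2, -10, -18, -58, -130, -362, -882, -2330, -5858, …
L₀ := L_f ⊗_s L_g (sym. prod.), ord ≤ 1.
∫: right-multiply L₀ by Dx.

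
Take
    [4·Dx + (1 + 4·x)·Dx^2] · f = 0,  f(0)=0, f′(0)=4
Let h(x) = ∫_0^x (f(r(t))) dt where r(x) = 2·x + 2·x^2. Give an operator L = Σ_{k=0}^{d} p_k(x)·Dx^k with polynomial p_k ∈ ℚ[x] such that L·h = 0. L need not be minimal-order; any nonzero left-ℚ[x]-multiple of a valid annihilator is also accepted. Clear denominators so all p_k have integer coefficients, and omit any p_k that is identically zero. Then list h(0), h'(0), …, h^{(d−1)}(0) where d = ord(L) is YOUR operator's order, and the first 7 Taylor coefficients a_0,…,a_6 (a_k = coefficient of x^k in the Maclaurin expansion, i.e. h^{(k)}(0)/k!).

L = (6 + 16·x + 16·x^2)·Dx^2 + (1 + 10·x + 24·x^2 + 16·x^3)·Dx^3  (order 3).
h: a_k = 0, 0, 4, -8, 80/3, -544/5, 7424/15, …
ICs: h(0) = 0, h′(0) = 0, h′′(0) = 8.

f: a_k = 0, 4, -8, 64/3, -64, 1024/5, -2048/3, …
f∘r: x↦r, Dx↦Dx/r' in L_f ⇒ L₀.
h=∫h₀ ⇒ L = L₀·Dx.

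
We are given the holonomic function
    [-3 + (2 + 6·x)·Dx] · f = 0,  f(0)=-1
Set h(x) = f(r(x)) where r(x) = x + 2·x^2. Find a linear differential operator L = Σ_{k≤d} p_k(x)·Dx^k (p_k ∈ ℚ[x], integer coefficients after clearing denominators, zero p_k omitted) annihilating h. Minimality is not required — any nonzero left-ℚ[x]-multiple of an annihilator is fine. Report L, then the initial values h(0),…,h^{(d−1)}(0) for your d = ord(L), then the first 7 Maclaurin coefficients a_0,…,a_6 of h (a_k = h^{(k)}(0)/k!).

L = (-3 - 12·x) + (2 + 6·x + 12·x^2)·Dx  (order 1).
h: a_k = -1, -3/2, -15/8, 45/16, -315/128, -405/256, 11205/1024, …
ICs: h(0) = -1.

f: a_k = -1, -3/2, 9/8, -27/16, 405/128, -1701/256, 15309/1024, …
Substitute x→r, Dx→(1/r')Dx; clear ⇒ L₀.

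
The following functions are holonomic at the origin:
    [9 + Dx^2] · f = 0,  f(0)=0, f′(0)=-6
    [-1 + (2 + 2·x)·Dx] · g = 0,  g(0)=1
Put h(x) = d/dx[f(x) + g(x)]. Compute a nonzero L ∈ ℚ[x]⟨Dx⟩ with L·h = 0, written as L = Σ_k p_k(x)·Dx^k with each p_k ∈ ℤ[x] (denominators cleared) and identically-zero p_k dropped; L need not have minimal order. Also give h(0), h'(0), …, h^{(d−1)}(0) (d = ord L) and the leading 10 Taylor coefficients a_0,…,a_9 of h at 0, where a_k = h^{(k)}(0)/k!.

L = (-153 - 216·x - 108·x^2) + (-234 - 666·x - 648·x^2 - 216·x^3)·Dx + (-17 - 24·x - 12·x^2)·Dx^2 + (-26 - 74·x - 72·x^2 - 24·x^3)·Dx^3  (order 3).
h: a_k = -11/2, -1/4, 435/16, -5/32, -5149/256, -63/512, 63363/10240, -429/4096, -2014263/2293760, -12155/131072, …
ICs: h(0) = -11/2, h′(0) = -1/4, h′′(0) = 435/8.

f: a_k = 0, -6, 0, 9, 0, -81/20, 0, 243/280, 0, -243/2240, …
g: a_k = 1, 1/2, -1/8, 1/16, -5/128, 7/256, -21/1024, 33/2048, -429/32768, 715/65536, …
Weyl lclm of L_f,L_g ⇒ L₀ (ord ≤ 3).
Differentiate: ansatz ord ≤ ord L₀ ⇒ L.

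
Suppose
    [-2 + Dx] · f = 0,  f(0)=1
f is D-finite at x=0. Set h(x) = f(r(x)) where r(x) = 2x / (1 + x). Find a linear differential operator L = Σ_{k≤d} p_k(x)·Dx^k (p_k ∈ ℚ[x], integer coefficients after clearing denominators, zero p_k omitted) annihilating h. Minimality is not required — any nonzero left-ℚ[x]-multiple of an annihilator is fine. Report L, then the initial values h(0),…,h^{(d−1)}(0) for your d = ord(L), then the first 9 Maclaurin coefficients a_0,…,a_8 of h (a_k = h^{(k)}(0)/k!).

f: a_k = 1, 2, 2, 4/3, 2/3, 4/15, 4/45, 8/315, 2/315, …
Substitute x→r, Dx→(1/r')Dx; clear ⇒ L₀.
L = -4 + (1 + 2·x + x^2)·Dx  (order 1).
h: a_k = 1, 4, 4, -4/3, -4/3, 28/15, -44/45, -68/315, 316/315, …
ICs: h(0) = 1.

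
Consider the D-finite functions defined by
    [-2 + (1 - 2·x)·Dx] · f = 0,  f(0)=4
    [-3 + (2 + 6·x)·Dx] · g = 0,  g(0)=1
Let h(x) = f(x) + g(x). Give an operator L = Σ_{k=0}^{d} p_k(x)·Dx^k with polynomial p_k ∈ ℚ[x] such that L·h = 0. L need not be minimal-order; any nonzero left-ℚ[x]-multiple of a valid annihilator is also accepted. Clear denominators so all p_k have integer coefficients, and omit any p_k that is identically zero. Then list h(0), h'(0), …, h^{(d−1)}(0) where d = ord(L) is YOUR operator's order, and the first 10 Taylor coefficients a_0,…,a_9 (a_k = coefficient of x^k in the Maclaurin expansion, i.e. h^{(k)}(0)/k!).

L = (-66 - 108·x) + (41 + 156·x + 324·x^2)·Dx + (-2 - 38·x - 24·x^2 + 216·x^3)·Dx^2  (order 2).
h: a_k = 5, 19/2, 119/8, 539/16, 7787/128, 34469/256, 246835/1024, 1120747/2048, 30739763/32768, 148291073/65536, …
ICs: h(0) = 5, h′(0) = 19/2.

f: a_k = 4, 8, 16, 32, 64, 128, 256, 512, 1024, 2048, …
g: a_k = 1, 3/2, -9/8, 27/16, -405/128, 1701/256, -15309/1024, 72171/2048, -2814669/32768, 14073345/65536, …
Sum ⇒ L₀ = lclm(L_f,L_g) in ℚ(x)⟨Dx⟩.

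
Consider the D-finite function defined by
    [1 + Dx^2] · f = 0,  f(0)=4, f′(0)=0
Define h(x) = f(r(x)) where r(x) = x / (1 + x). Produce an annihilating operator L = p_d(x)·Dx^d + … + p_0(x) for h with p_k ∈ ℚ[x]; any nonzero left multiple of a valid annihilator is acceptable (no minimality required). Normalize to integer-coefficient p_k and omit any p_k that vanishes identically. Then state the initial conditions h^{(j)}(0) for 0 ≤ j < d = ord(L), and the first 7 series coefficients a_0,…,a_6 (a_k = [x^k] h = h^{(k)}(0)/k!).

L = 1 + (2 + 6·x + 6·x^2 + 2·x^3)·Dx + (1 + 4·x + 6·x^2 + 4·x^3 + x^4)·Dx^2  (order 2).
h: a_k = 4, 0, -2, 4, -35/6, 22/3, -1501/180, …
ICs: h(0) = 4, h′(0) = 0.

f: a_k = 4, 0, -2, 0, 1/6, 0, -1/180, …
Substitute x→r, Dx→(1/r')Dx; clear ⇒ L₀.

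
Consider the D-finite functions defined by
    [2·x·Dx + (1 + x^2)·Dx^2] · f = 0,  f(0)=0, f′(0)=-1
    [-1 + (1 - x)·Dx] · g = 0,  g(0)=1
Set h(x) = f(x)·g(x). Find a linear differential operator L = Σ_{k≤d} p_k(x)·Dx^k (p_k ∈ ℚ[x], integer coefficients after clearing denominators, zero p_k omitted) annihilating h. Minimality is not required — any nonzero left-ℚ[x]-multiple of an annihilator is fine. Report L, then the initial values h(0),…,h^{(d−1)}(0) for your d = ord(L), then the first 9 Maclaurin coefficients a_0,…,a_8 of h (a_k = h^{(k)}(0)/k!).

f: a_k = 0, -1, 0, 1/3, 0, -1/5, 0, 1/7, 0, …
g: a_k = 1, 1, 1, 1, 1, 1, 1, 1, 1, …
Sym-product of L_f,L_g gives L₀ (≤ ord 2).
L = 2·x + (2 - 2·x + 4·x^2)·Dx + (-1 + x - x^2 + x^3)·Dx^2  (order 2).
h: a_k = 0, -1, -1, -2/3, -2/3, -13/15, -13/15, -76/105, -76/105, …
ICs: h(0) = 0, h′(0) = -1.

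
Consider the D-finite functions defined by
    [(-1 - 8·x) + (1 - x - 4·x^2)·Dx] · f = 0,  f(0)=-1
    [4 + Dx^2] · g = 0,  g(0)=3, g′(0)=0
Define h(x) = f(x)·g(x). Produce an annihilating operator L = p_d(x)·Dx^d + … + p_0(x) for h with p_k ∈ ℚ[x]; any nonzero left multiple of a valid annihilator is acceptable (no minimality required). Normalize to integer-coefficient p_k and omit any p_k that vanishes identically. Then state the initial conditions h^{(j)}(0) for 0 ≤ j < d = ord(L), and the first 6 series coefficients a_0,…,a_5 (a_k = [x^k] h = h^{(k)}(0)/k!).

L = (4 + 4·x + 16·x^2) + (2 + 16·x)·Dx + (-1 + x + 4·x^2)·Dx^2  (order 2).
h: a_k = -3, -3, -9, -21, -59, -143, …
ICs: h(0) = -3, h′(0) = -3.

f: a_k = -1, -1, -5, -9, -29, -65, …
g: a_k = 3, 0, -6, 0, 2, 0, …
L₀ := L_f ⊗_s L_g (sym. prod.), ord ≤ 2.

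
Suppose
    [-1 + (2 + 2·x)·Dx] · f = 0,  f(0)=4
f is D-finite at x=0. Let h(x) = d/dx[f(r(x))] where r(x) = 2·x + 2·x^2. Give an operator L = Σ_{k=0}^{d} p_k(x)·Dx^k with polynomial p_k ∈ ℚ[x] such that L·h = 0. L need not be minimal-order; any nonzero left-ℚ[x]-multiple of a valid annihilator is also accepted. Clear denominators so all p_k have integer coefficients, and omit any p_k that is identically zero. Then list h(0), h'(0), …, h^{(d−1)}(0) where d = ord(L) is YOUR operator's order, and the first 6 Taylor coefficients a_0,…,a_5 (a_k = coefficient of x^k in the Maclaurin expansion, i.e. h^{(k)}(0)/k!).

L = 1 + (-1 - 4·x - 6·x^2 - 4·x^3)·Dx  (order 1).
h: a_k = 4, 4, -6, 6, -5/2, -9/2, …
ICs: h(0) = 4.

f: a_k = 4, 2, -1/2, 1/4, -5/32, 7/64, …
h₀=f(r): pull back L_f along r ⇒ L₀.
h=h₀': d/dx-closure on L₀ ⇒ L.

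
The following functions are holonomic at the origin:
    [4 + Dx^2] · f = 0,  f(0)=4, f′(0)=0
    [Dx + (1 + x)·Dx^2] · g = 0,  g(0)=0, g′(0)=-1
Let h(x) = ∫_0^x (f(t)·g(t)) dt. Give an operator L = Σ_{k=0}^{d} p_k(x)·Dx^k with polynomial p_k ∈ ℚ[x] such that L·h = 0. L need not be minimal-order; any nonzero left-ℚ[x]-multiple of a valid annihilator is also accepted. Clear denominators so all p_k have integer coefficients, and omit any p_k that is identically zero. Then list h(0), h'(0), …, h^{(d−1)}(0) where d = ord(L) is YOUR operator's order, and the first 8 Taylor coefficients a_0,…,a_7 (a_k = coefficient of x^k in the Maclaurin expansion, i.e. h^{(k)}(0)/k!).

L = (168 + 864·x + 1456·x^2 + 1024·x^3 + 256·x^4)·Dx + (112 + 368·x + 384·x^2 + 128·x^3)·Dx^2 + (102 + 464·x + 744·x^2 + 512·x^3 + 128·x^4)·Dx^3 + (28 + 92·x + 96·x^2 + 32·x^3)·Dx^4 + (15 + 62·x + 95·x^2 + 64·x^3 + 16·x^4)·Dx^5  (order 5).
h: a_k = 0, 0, -2, 2/3, 5/3, -3/5, -2/15, 0, …
ICs: h(0) = 0, h′(0) = 0, h′′(0) = -4, h′′′(0) = 4, h′′′′(0) = 40.

f: a_k = 4, 0, -8, 0, 8/3, 0, -16/45, 0, …
g: a_k = 0, -1, 1/2, -1/3, 1/4, -1/5, 1/6, -1/7, …
f·g: L₀ = L_f ⊗_s L_g, ord ≤ 2·2.
h=∫₀ˣh₀: take L = L₀·Dx.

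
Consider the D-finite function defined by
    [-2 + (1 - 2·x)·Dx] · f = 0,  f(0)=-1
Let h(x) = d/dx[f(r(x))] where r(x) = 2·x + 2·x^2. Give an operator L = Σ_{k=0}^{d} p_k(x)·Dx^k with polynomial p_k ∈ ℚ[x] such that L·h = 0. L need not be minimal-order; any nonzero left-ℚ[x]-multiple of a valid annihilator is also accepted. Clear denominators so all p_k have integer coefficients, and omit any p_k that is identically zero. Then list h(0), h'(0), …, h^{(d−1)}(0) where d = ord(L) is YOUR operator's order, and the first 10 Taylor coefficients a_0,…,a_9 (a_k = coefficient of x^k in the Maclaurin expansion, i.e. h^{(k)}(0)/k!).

L = (10 + 24·x + 24·x^2) + (-1 + 2·x + 12·x^2 + 8·x^3)·Dx  (order 1).
h: a_k = -4, -40, -288, -1856, -11200, -64896, -365568, -2017280, -10957824, -58787840, …
ICs: h(0) = -4.

f: a_k = -1, -2, -4, -8, -16, -32, -64, -128, -256, -512, …
f∘r: x↦r, Dx↦Dx/r' in L_f ⇒ L₀.
Derive L from L₀ (diff closure).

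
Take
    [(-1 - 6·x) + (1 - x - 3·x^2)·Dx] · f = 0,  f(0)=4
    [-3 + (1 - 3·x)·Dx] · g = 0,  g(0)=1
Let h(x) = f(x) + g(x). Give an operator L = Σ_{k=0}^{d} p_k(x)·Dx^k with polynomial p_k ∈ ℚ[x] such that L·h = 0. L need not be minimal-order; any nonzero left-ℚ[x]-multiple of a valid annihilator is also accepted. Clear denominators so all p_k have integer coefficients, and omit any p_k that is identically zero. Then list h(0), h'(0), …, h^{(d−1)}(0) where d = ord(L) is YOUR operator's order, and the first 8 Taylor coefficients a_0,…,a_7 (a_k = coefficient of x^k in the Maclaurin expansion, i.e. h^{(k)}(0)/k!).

L = (6 - 108·x + 162·x^2 - 162·x^3) + (10 - 6·x - 108·x^2 + 270·x^3 - 324·x^4)·Dx + (-2 + 14·x - 33·x^2 + 18·x^3 + 54·x^4 - 81·x^5)·Dx^2  (order 2).
h: a_k = 5, 7, 25, 55, 157, 403, 1117, 3055, …
ICs: h(0) = 5, h′(0) = 7.

f: a_k = 4, 4, 16, 28, 76, 160, 388, 868, …
g: a_k = 1, 3, 9, 27, 81, 243, 729, 2187, …
h₀=f+g: left-lcm gives L₀, ord ≤ 2.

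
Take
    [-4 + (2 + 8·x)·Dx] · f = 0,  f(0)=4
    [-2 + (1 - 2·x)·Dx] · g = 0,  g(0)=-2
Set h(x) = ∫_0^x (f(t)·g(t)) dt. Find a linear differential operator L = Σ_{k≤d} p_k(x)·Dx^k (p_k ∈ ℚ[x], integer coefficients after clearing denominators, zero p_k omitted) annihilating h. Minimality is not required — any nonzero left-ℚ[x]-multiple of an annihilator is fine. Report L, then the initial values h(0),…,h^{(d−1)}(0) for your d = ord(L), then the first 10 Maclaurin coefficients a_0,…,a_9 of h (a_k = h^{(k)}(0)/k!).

f: a_k = 4, 8, -8, 16, -40, 112, -336, 1056, -3432, 11440, …
g: a_k = -2, -4, -8, -16, -32, -64, -128, -256, -512, -1024, …
h₀=f·g: eliminate ⇒ L₀, order ≤ 1·1.
∫: right-multiply L₀ by Dx.
L = (4 + 4·x)·Dx + (-1 - 2·x + 8·x^2)·Dx^2  (order 2).
h: a_k = 0, -8, -16, -16, -32, -176/5, -96, -480/7, -384, 80, …
ICs: h(0) = 0, h′(0) = -8.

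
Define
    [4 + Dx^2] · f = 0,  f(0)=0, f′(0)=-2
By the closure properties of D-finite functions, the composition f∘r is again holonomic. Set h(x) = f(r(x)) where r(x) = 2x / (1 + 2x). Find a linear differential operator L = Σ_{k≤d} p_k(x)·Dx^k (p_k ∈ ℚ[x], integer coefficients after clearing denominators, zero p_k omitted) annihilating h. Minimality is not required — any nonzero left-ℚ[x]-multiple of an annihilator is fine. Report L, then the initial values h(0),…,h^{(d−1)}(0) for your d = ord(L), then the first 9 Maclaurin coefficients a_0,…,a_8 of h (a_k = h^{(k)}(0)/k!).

f: a_k = 0, -2, 0, 4/3, 0, -4/15, 0, 8/315, 0, …
f∘r: x↦r, Dx↦Dx/r' in L_f ⇒ L₀.
L = 16 + (4 + 24·x + 48·x^2 + 32·x^3)·Dx + (1 + 8·x + 24·x^2 + 32·x^3 + 16·x^4)·Dx^2  (order 2).
h: a_k = 0, -4, 8, -16/3, -32, 2752/15, -640, 565504/315, -194048/45, …
ICs: h(0) = 0, h′(0) = -4.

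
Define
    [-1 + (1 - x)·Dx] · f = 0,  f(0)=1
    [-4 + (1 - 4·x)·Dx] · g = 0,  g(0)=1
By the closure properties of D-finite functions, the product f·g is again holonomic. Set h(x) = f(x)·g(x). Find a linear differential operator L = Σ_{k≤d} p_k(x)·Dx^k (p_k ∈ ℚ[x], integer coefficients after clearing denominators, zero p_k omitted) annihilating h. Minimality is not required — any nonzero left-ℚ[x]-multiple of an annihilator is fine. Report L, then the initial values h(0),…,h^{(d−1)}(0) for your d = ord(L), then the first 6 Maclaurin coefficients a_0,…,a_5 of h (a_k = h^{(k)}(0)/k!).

L = (-5 + 8·x) + (1 - 5·x + 4·x^2)·Dx  (order 1).
h: a_k = 1, 5, 21, 85, 341, 1365, …
ICs: h(0) = 1.

f: a_k = 1, 1, 1, 1, 1, 1, …
g: a_k = 1, 4, 16, 64, 256, 1024, …
Sym-product of L_f,L_g gives L₀ (≤ ord 1).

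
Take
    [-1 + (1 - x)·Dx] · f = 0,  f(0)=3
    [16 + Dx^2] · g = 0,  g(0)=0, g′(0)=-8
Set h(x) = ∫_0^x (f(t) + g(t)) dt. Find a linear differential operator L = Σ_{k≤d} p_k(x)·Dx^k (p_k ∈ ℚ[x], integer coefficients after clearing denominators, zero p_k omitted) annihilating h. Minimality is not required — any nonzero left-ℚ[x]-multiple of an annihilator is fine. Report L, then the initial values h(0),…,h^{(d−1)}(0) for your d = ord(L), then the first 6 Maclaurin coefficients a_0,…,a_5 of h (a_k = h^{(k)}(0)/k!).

L = (176 - 256·x + 128·x^2)·Dx + (-144 + 400·x - 384·x^2 + 128·x^3)·Dx^2 + (11 - 16·x + 8·x^2)·Dx^3 + (-9 + 25·x - 24·x^2 + 8·x^3)·Dx^4  (order 4).
h: a_k = 0, 3, -5/2, 1, 73/12, 3/5, …
ICs: h(0) = 0, h′(0) = 3, h′′(0) = -5, h′′′(0) = 6.

f: a_k = 3, 3, 3, 3, 3, 3, …
g: a_k = 0, -8, 0, 64/3, 0, -256/15, …
Weyl lclm of L_f,L_g ⇒ L₀ (ord ≤ 3).
h=∫₀ˣh₀: take L = L₀·Dx.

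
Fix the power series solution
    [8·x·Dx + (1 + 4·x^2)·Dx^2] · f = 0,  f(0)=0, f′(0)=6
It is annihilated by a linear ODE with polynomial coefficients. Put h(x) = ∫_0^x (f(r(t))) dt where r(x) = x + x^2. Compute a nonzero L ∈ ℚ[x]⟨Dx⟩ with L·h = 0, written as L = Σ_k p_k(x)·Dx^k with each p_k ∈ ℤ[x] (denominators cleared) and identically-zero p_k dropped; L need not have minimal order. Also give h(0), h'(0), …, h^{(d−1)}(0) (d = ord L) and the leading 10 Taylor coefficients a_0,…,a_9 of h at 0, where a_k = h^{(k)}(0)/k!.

L = (-2 + 8·x + 32·x^2 + 48·x^3 + 24·x^4)·Dx^2 + (1 + 2·x + 4·x^2 + 16·x^3 + 20·x^4 + 8·x^5)·Dx^3  (order 3).
h: a_k = 0, 0, 3, 2, -2, -24/5, -4/5, 88/7, 120/7, -64/3, …
ICs: h(0) = 0, h′(0) = 0, h′′(0) = 6.

f: a_k = 0, 6, 0, -8, 0, 96/5, 0, -384/7, 0, 512/3, …
h₀=f(r): pull back L_f along r ⇒ L₀.
Integrate: L := L₀·Dx.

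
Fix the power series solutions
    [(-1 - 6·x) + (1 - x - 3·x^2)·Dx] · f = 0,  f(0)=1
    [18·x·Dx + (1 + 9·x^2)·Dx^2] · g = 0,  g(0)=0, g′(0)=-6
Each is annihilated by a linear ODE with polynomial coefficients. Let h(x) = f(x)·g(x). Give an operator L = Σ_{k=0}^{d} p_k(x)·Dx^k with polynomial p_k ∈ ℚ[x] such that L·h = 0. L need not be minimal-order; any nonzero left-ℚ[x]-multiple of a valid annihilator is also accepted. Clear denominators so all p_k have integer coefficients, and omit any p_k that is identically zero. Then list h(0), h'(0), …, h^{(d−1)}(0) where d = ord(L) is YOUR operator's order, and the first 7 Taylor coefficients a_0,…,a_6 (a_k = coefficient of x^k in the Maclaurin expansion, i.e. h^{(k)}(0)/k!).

f: a_k = 1, 1, 4, 7, 19, 40, 97, …
g: a_k = 0, -6, 0, 18, 0, -486/5, 0, …
Product ⇒ symmetric product L₀, ord ≤ 2.
L = (6 + 18·x + 162·x^2) + (2 - 6·x + 36·x^2 + 162·x^3)·Dx + (-1 + x - 6·x^2 + 9·x^3 + 27·x^4)·Dx^2  (order 2).
h: a_k = 0, -6, -6, -6, -24, -696/5, -1056/5, …
ICs: h(0) = 0, h′(0) = -6.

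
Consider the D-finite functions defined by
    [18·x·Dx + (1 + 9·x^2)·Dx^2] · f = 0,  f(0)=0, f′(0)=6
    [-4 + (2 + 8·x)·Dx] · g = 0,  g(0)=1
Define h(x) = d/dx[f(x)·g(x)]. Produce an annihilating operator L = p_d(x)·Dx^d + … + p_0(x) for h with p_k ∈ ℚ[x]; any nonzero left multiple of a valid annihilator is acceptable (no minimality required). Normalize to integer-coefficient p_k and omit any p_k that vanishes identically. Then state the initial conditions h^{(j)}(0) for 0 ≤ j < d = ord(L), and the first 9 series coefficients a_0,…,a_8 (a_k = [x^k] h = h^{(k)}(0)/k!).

f: a_k = 0, 6, 0, -18, 0, 486/5, 0, -4374/7, 0, …
g: a_k = 1, 2, -2, 4, -10, 28, -84, 264, -858, …
Sym-product of L_f,L_g gives L₀ (≤ ord 2).
h₀' ⇒ L via d/dx closure of L₀.
L = (2 + 120·x + 150·x^2 - 648·x^3 - 324·x^4) + (7 + 70·x + 279·x^2 - 42·x^3 - 2268·x^4 - 1296·x^5)·Dx + (1 + 5·x - 2·x^2 - 27·x^3 - 147·x^4 - 648·x^5 - 432·x^6)·Dx^2  (order 2).
h: a_k = 6, 24, -90, -48, 366, 8712/5, -40014/5, 61344/35, 63990/7, …
ICs: h(0) = 6, h′(0) = 24.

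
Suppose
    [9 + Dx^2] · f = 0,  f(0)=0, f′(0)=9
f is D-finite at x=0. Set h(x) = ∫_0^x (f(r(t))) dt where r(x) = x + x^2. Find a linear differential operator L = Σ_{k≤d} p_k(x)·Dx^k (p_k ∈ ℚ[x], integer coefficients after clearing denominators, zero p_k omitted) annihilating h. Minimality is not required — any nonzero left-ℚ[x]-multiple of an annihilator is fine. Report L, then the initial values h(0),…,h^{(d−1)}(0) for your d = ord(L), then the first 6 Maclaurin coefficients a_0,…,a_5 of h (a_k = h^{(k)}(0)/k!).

f: a_k = 0, 9, 0, -27/2, 0, 243/40, …
L₀ from L_f via x↦r, Dx↦r'^{-1}Dx.
∫: right-multiply L₀ by Dx.
L = (9 + 54·x + 108·x^2 + 72·x^3)·Dx - 2·Dx^2 + (1 + 2·x)·Dx^3  (order 3).
h: a_k = 0, 0, 9/2, 3, -27/8, -81/10, …
ICs: h(0) = 0, h′(0) = 0, h′′(0) = 9.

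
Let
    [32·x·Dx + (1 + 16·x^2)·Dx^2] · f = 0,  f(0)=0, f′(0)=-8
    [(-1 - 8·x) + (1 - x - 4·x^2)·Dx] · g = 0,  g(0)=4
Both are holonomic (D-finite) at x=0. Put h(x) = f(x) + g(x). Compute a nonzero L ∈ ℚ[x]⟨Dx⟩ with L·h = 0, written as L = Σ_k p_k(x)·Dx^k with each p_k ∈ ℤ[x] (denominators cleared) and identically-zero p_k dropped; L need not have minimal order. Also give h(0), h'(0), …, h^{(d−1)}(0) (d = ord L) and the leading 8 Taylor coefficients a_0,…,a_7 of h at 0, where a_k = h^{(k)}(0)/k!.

L = (160 - 640·x - 14848·x^2 - 36864·x^3 - 178176·x^4 - 98304·x^6)·Dx + (-43 - 336·x - 16·x^2 - 3072·x^3 - 35072·x^4 - 124928·x^5 - 12288·x^6 - 98304·x^7)·Dx^2 + (5 + 23·x + 272·x^2 + 16·x^3 + 2368·x^4 - 5888·x^5 - 12288·x^6 - 4096·x^7 - 16384·x^8)·Dx^3  (order 3).
h: a_k = 4, -4, 20, 236/3, 116, -748/5, 724, 45116/7, …
ICs: h(0) = 4, h′(0) = -4, h′′(0) = 40.

f: a_k = 0, -8, 0, 128/3, 0, -2048/5, 0, 32768/7, …
g: a_k = 4, 4, 20, 36, 116, 260, 724, 1764, …
h₀=f+g: left-lcm gives L₀, ord ≤ 3.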